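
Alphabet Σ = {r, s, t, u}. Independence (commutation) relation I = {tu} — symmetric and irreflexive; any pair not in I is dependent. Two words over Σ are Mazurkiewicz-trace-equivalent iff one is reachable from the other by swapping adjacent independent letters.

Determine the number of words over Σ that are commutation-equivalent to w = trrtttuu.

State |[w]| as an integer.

10

drop 0:t onto floor
drop 1:r onto {0:t}
drop 2:r onto {1:r}
drop 3:t onto {2:r}
drop 4:t onto {3:t}
drop 5:t onto {4:t}
drop 6:u onto {2:r}
drop 7:u onto {6:u}
ground layer = {0:t}
drop-orders for the pieces not yet dropped (sum over which currently-grounded one goes next):
  1 to go: {5} 1  {7} 1
  2 to go: {4,5} 1  {5,7} 2  {6,7} 1
  3 to go: {3,4,5} 1  {4,5,7} 3  {5,6,7} 3
  4 to go: {3,4,5,7} 4  {4,5,6,7} 6
  5 to go: {3,4,5,6,7} 10
  6 to go: {2,3,4,5,6,7} 10
  if 0:t drops first: 10 orders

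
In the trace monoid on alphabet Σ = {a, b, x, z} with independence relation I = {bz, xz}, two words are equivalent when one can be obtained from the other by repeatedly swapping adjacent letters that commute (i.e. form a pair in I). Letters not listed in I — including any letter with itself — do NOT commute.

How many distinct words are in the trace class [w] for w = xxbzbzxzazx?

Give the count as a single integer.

0(x) covers ∅
1(x) covers 0:x
2(b) covers 1:x
3(z) covers ∅
4(b) covers 2:b
5(z) covers 3:z
6(x) covers 4:b
7(z) covers 5:z
8(a) covers 6:x, 7:z
9(z) covers 8:a
10(x) covers 8:a
floor of heap: 0:x, 3:z
completions by unplaced set U, small U first (add the entries for U minus each lowest piece of U):
  |U|=1: {9}:1  {10}:1
  |U|=2: {9,10}:2
  |U|=3: {8,9,10}:2
  |U|=4: {6,8,9,10}:2  {7,8,9,10}:2
  |U|=5: {4,6,8,9,10}:2  {5,7,8,9,10}:2  {6,7,8,9,10}:4
  |U|=6: {2,4,6,8,9,10}:2  {3,5,7,8,9,10}:2  {4,6,7,8,9,10}:6  {5,6,7,8,9,10}:6
  |U|=7: {1,2,4,6,8,9,10}:2  {2,4,6,7,8,9,10}:8  {3,5,6,7,8,9,10}:8  {4,5,6,7,8,9,10}:12
  |U|=8: {0,1,2,4,6,8,9,10}:2  {1,2,4,6,7,8,9,10}:10  {2,4,5,6,7,8,9,10}:20  {3,4,5,6,7,8,9,10}:20
  |U|=9: {0,1,2,4,6,7,8,9,10}:12  {1,2,4,5,6,7,8,9,10}:30  {2,3,4,5,6,7,8,9,10}:40
  start at 0(x): 70
  start at 3(z): 42
sum over floor = 112

112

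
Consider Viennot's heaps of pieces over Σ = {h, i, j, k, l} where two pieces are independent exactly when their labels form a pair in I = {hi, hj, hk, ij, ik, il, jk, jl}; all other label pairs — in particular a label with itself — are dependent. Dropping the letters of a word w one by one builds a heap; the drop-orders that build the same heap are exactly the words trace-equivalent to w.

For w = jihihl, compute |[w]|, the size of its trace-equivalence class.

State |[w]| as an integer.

60

drop 0:j onto floor
drop 1:i onto floor
drop 2:h onto floor
drop 3:i onto {1:i}
drop 4:h onto {2:h}
drop 5:l onto {4:h}
ground layer = {0:j, 1:i, 2:h}
drop-orders for the pieces not yet dropped (sum over which currently-grounded one goes next):
  1 to go: {0} 1  {3} 1  {5} 1
  2 to go: {0,3} 2  {0,5} 2  {1,3} 1  {3,5} 2  {4,5} 1
  3 to go: {0,1,3} 3  {0,3,5} 6  {0,4,5} 3  {1,3,5} 3  {2,4,5} 1  {3,4,5} 3
  4 to go: {0,1,3,5} 12  {0,2,4,5} 4  {0,3,4,5} 12  {1,3,4,5} 6  {2,3,4,5} 4
  if 0:j drops first: 10 orders
  if 1:i drops first: 20 orders
  if 2:h drops first: 30 orders
heap linearizations: 60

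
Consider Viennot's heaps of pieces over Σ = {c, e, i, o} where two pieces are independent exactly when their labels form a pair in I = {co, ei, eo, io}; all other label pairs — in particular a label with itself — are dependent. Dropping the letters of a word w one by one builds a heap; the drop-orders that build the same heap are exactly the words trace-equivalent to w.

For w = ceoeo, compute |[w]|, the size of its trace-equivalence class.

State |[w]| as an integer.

drop 0:c onto floor
drop 1:e onto {0:c}
drop 2:o onto floor
drop 3:e onto {1:e}
drop 4:o onto {2:o}
ground layer = {0:c, 2:o}
drop-orders for the pieces not yet dropped (sum over which currently-grounded one goes next):
  1 to go: {3} 1  {4} 1
  2 to go: {1,3} 1  {2,4} 1  {3,4} 2
  3 to go: {0,1,3} 1  {1,3,4} 3  {2,3,4} 3
  if 0:c drops first: 6 orders
  if 2:o drops first: 4 orders
heap linearizations: 10

10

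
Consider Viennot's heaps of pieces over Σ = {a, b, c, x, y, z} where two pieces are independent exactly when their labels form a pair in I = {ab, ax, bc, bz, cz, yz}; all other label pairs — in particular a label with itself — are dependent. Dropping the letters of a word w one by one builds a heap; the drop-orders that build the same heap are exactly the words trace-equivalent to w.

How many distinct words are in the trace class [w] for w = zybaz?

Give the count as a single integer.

piece 0:z — minimal
piece 1:y — minimal
piece 2:b rests on {1:y}
piece 3:a rests on {0:z, 1:y}
piece 4:z rests on {3:a}
minimal pieces: {0:z, 1:y}
ways to finish when only these pieces remain (= sum over removing one remaining piece with nothing left below it):
  1 left: {2}→1  {4}→1
  2 left: {2,4}→2  {3,4}→1
  3 left: {0,3,4}→1  {2,3,4}→3
  placing 0:z first → 3 extensions
  placing 1:y first → 4 extensions
total linear extensions = 7

7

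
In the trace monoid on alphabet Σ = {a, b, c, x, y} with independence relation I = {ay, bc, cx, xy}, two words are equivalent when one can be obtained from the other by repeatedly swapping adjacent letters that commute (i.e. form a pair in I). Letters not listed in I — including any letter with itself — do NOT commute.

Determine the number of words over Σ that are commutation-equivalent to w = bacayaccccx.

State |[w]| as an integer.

0(b) covers ∅
1(a) covers 0:b
2(c) covers 1:a
3(a) covers 2:c
4(y) covers 2:c
5(a) covers 3:a
6(c) covers 4:y, 5:a
7(c) covers 6:c
8(c) covers 7:c
9(c) covers 8:c
10(x) covers 5:a
floor of heap: 0:b
completions by unplaced set U, small U first (add the entries for U minus each lowest piece of U):
  |U|=1: {9}:1  {10}:1
  |U|=2: {8,9}:1  {9,10}:2
  |U|=3: {7,8,9}:1  {8,9,10}:3
  |U|=4: {6,7,8,9}:1  {7,8,9,10}:4
  |U|=5: {4,6,7,8,9}:1  {6,7,8,9,10}:5
  |U|=6: {4,6,7,8,9,10}:6  {5,6,7,8,9,10}:5
  |U|=7: {3,5,6,7,8,9,10}:5  {4,5,6,7,8,9,10}:11
  |U|=8: {3,4,5,6,7,8,9,10}:16
  |U|=9: {2,3,4,5,6,7,8,9,10}:16
  start at 0(b): 16

16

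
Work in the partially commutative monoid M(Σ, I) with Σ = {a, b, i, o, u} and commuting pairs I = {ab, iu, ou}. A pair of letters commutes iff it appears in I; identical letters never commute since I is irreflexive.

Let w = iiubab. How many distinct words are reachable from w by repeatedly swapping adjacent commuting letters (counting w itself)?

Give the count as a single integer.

9

0(i) covers ∅
1(i) covers 0:i
2(u) covers ∅
3(b) covers 1:i, 2:u
4(a) covers 1:i, 2:u
5(b) covers 3:b
floor of heap: 0:i, 2:u
completions by unplaced set U, small U first (add the entries for U minus each lowest piece of U):
  |U|=1: {4}:1  {5}:1
  |U|=2: {3,5}:1  {4,5}:2
  |U|=3: {3,4,5}:3
  |U|=4: {1,3,4,5}:3  {2,3,4,5}:3
  start at 0(i): 6
  start at 2(u): 3
sum over floor = 9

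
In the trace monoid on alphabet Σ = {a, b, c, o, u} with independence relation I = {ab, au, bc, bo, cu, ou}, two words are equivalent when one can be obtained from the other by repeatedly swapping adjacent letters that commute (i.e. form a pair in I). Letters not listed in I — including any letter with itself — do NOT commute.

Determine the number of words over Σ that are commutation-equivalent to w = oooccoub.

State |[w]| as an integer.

28

piece 0:o — minimal
piece 1:o rests on {0:o}
piece 2:o rests on {1:o}
piece 3:c rests on {2:o}
piece 4:c rests on {3:c}
piece 5:o rests on {4:c}
piece 6:u — minimal
piece 7:b rests on {6:u}
minimal pieces: {0:o, 6:u}
ways to finish when only these pieces remain (= sum over removing one remaining piece with nothing left below it):
  1 left: {5}→1  {7}→1
  2 left: {4,5}→1  {5,7}→2  {6,7}→1
  3 left: {3,4,5}→1  {4,5,7}→3  {5,6,7}→3
  4 left: {2,3,4,5}→1  {3,4,5,7}→4  {4,5,6,7}→6
  5 left: {1,2,3,4,5}→1  {2,3,4,5,7}→5  {3,4,5,6,7}→10
  6 left: {0,1,2,3,4,5}→1  {1,2,3,4,5,7}→6  {2,3,4,5,6,7}→15
  placing 0:o first → 21 extensions
  placing 6:u first → 7 extensions
total linear extensions = 28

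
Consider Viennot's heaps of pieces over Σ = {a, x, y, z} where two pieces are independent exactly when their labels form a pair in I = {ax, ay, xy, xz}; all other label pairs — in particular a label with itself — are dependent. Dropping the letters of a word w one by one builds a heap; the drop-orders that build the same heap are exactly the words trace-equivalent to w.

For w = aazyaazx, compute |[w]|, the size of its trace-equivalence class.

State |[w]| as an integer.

24

piece 0:a — minimal
piece 1:a rests on {0:a}
piece 2:z rests on {1:a}
piece 3:y rests on {2:z}
piece 4:a rests on {2:z}
piece 5:a rests on {4:a}
piece 6:z rests on {3:y, 5:a}
piece 7:x — minimal
minimal pieces: {0:a, 7:x}
ways to finish when only these pieces remain (= sum over removing one remaining piece with nothing left below it):
  1 left: {6}→1  {7}→1
  2 left: {3,6}→1  {5,6}→1  {6,7}→2
  3 left: {3,5,6}→2  {3,6,7}→3  {4,5,6}→1  {5,6,7}→3
  4 left: {3,4,5,6}→3  {3,5,6,7}→8  {4,5,6,7}→4
  5 left: {2,3,4,5,6}→3  {3,4,5,6,7}→15
  6 left: {1,2,3,4,5,6}→3  {2,3,4,5,6,7}→18
  placing 0:a first → 21 extensions
  placing 7:x first → 3 extensions
total linear extensions = 24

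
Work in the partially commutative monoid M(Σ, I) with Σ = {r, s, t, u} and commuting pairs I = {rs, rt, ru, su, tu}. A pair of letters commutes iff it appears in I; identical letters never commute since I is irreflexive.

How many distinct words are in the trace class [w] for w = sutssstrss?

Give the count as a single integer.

90

piece 0:s — minimal
piece 1:u — minimal
piece 2:t rests on {0:s}
piece 3:s rests on {2:t}
piece 4:s rests on {3:s}
piece 5:s rests on {4:s}
piece 6:t rests on {5:s}
piece 7:r — minimal
piece 8:s rests on {6:t}
piece 9:s rests on {8:s}
minimal pieces: {0:s, 1:u, 7:r}
ways to finish when only these pieces remain (= sum over removing one remaining piece with nothing left below it):
  1 left: {1}→1  {7}→1  {9}→1
  2 left: {1,7}→2  {1,9}→2  {7,9}→2  {8,9}→1
  3 left: {1,7,9}→6  {1,8,9}→3  {6,8,9}→1  {7,8,9}→3
  4 left: {1,6,8,9}→4  {1,7,8,9}→12  {5,6,8,9}→1  {6,7,8,9}→4
  5 left: {1,5,6,8,9}→5  {1,6,7,8,9}→20  {4,5,6,8,9}→1  {5,6,7,8,9}→5
  6 left: {1,4,5,6,8,9}→6  {1,5,6,7,8,9}→30  {3,4,5,6,8,9}→1  {4,5,6,7,8,9}→6
  7 left: {1,3,4,5,6,8,9}→7  {1,4,5,6,7,8,9}→42  {2,3,4,5,6,8,9}→1  {3,4,5,6,7,8,9}→7
  8 left: {0,2,3,4,5,6,8,9}→1  {1,2,3,4,5,6,8,9}→8  {1,3,4,5,6,7,8,9}→56  {2,3,4,5,6,7,8,9}→8
  placing 0:s first → 72 extensions
  placing 1:u first → 9 extensions
  placing 7:r first → 9 extensions
total linear extensions = 90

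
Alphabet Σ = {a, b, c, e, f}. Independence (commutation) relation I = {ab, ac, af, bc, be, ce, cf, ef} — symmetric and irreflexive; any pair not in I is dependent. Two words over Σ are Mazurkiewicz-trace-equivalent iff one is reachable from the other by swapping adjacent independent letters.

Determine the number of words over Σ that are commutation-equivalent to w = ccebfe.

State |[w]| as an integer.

#0=c has no predecessor
#1=c depends on [0:c]
#2=e has no predecessor
#3=b has no predecessor
#4=f depends on [3:b]
#5=e depends on [2:e]
sources: [0:c, 2:e, 3:b]
N(rest) = Σ N(rest − s) over sources s of rest; N(one piece) = 1:
  size 1 → [1]=1  [4]=1  [5]=1
  size 2 → [0,1]=1  [1,4]=2  [1,5]=2  [2,5]=1  [3,4]=1  [4,5]=2
  size 3 → [0,1,4]=3  [0,1,5]=3  [1,2,5]=3  [1,3,4]=3  [1,4,5]=6  [2,4,5]=3  [3,4,5]=3
  size 4 → [0,1,2,5]=6  [0,1,3,4]=6  [0,1,4,5]=12  [1,2,4,5]=12  [1,3,4,5]=12  [2,3,4,5]=6
  first=0(c) contributes 30
  first=2(e) contributes 30
  first=3(b) contributes 30
|[w]| = 90

90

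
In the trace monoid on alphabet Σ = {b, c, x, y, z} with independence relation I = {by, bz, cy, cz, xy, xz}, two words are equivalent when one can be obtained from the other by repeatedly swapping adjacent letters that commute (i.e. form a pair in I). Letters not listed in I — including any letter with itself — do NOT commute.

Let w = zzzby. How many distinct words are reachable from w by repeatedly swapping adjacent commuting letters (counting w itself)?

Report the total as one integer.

5

#0=z has no predecessor
#1=z depends on [0:z]
#2=z depends on [1:z]
#3=b has no predecessor
#4=y depends on [2:z]
sources: [0:z, 3:b]
N(rest) = Σ N(rest − s) over sources s of rest; N(one piece) = 1:
  size 1 → [3]=1  [4]=1
  size 2 → [2,4]=1  [3,4]=2
  size 3 → [1,2,4]=1  [2,3,4]=3
  first=0(z) contributes 4
  first=3(b) contributes 1
|[w]| = 5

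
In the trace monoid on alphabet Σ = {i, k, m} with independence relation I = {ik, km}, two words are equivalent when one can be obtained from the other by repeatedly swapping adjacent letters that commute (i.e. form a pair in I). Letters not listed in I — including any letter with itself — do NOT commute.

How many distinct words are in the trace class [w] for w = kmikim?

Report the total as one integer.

15

piece 0:k — minimal
piece 1:m — minimal
piece 2:i rests on {1:m}
piece 3:k rests on {0:k}
piece 4:i rests on {2:i}
piece 5:m rests on {4:i}
minimal pieces: {0:k, 1:m}
ways to finish when only these pieces remain (= sum over removing one remaining piece with nothing left below it):
  1 left: {3}→1  {5}→1
  2 left: {0,3}→1  {3,5}→2  {4,5}→1
  3 left: {0,3,5}→3  {2,4,5}→1  {3,4,5}→3
  4 left: {0,3,4,5}→6  {1,2,4,5}→1  {2,3,4,5}→4
  placing 0:k first → 5 extensions
  placing 1:m first → 10 extensions
total linear extensions = 15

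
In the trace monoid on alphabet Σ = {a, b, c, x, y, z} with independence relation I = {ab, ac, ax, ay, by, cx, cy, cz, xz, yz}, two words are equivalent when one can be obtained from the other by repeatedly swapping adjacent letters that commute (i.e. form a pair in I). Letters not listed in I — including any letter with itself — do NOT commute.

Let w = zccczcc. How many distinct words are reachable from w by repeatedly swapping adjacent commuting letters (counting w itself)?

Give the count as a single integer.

drop 0:z onto floor
drop 1:c onto floor
drop 2:c onto {1:c}
drop 3:c onto {2:c}
drop 4:z onto {0:z}
drop 5:c onto {3:c}
drop 6:c onto {5:c}
ground layer = {0:z, 1:c}
drop-orders for the pieces not yet dropped (sum over which currently-grounded one goes next):
  1 to go: {4} 1  {6} 1
  2 to go: {0,4} 1  {4,6} 2  {5,6} 1
  3 to go: {0,4,6} 3  {3,5,6} 1  {4,5,6} 3
  4 to go: {0,4,5,6} 6  {2,3,5,6} 1  {3,4,5,6} 4
  5 to go: {0,3,4,5,6} 10  {1,2,3,5,6} 1  {2,3,4,5,6} 5
  if 0:z drops first: 6 orders
  if 1:c drops first: 15 orders
heap linearizations: 21

21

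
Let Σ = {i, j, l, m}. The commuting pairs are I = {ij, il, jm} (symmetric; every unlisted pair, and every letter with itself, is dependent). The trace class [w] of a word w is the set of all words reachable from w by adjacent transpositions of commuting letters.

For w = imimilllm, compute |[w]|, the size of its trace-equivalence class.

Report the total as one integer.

4

#0=i has no predecessor
#1=m depends on [0:i]
#2=i depends on [1:m]
#3=m depends on [2:i]
#4=i depends on [3:m]
#5=l depends on [3:m]
#6=l depends on [5:l]
#7=l depends on [6:l]
#8=m depends on [4:i, 7:l]
sources: [0:i]
N(rest) = Σ N(rest − s) over sources s of rest; N(one piece) = 1:
  size 1 → [8]=1
  size 2 → [4,8]=1  [7,8]=1
  size 3 → [4,7,8]=2  [6,7,8]=1
  size 4 → [4,6,7,8]=3  [5,6,7,8]=1
  size 5 → [4,5,6,7,8]=4
  size 6 → [3,4,5,6,7,8]=4
  size 7 → [2,3,4,5,6,7,8]=4
  first=0(i) contributes 4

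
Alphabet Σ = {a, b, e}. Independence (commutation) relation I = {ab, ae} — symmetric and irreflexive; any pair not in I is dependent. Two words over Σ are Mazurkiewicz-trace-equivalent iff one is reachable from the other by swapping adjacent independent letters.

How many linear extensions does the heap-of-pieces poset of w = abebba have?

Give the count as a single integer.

15

0(a) covers ∅
1(b) covers ∅
2(e) covers 1:b
3(b) covers 2:e
4(b) covers 3:b
5(a) covers 0:a
floor of heap: 0:a, 1:b
completions by unplaced set U, small U first (add the entries for U minus each lowest piece of U):
  |U|=1: {4}:1  {5}:1
  |U|=2: {0,5}:1  {3,4}:1  {4,5}:2
  |U|=3: {0,4,5}:3  {2,3,4}:1  {3,4,5}:3
  |U|=4: {0,3,4,5}:6  {1,2,3,4}:1  {2,3,4,5}:4
  start at 0(a): 5
  start at 1(b): 10
sum over floor = 15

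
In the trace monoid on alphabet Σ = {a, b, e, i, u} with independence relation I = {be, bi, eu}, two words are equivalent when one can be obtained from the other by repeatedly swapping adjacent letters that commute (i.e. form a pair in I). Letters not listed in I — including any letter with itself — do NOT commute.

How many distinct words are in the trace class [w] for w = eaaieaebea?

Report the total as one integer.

3

0(e) covers ∅
1(a) covers 0:e
2(a) covers 1:a
3(i) covers 2:a
4(e) covers 3:i
5(a) covers 4:e
6(e) covers 5:a
7(b) covers 5:a
8(e) covers 6:e
9(a) covers 7:b, 8:e
floor of heap: 0:e
completions by unplaced set U, small U first (add the entries for U minus each lowest piece of U):
  |U|=1: {9}:1
  |U|=2: {7,9}:1  {8,9}:1
  |U|=3: {6,8,9}:1  {7,8,9}:2
  |U|=4: {6,7,8,9}:3
  |U|=5: {5,6,7,8,9}:3
  |U|=6: {4,5,6,7,8,9}:3
  |U|=7: {3,4,5,6,7,8,9}:3
  |U|=8: {2,3,4,5,6,7,8,9}:3
  start at 0(e): 3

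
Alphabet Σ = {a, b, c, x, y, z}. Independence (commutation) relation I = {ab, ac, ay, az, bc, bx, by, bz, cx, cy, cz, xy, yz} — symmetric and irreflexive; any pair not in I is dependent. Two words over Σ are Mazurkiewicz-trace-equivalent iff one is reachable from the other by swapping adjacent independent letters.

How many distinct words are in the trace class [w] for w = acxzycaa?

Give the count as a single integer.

0(a) covers ∅
1(c) covers ∅
2(x) covers 0:a
3(z) covers 2:x
4(y) covers ∅
5(c) covers 1:c
6(a) covers 2:x
7(a) covers 6:a
floor of heap: 0:a, 1:c, 4:y
completions by unplaced set U, small U first (add the entries for U minus each lowest piece of U):
  |U|=1: {3}:1  {4}:1  {5}:1  {7}:1
  |U|=2: {1,5}:1  {3,4}:2  {3,5}:2  {3,7}:2  {4,5}:2  {4,7}:2  {5,7}:2  {6,7}:1
  |U|=3: {1,3,5}:3  {1,4,5}:3  {1,5,7}:3  {3,4,5}:6  {3,4,7}:6  {3,5,7}:6  {3,6,7}:3  {4,5,7}:6  {4,6,7}:3  {5,6,7}:3
  |U|=4: {1,3,4,5}:12  {1,3,5,7}:12  {1,4,5,7}:12  {1,5,6,7}:6  {2,3,6,7}:3  {3,4,5,7}:24  {3,4,6,7}:12  {3,5,6,7}:12  {4,5,6,7}:12
  |U|=5: {0,2,3,6,7}:3  {1,3,4,5,7}:60  {1,3,5,6,7}:30  {1,4,5,6,7}:30  {2,3,4,6,7}:15  {2,3,5,6,7}:15  {3,4,5,6,7}:60
  |U|=6: {0,2,3,4,6,7}:18  {0,2,3,5,6,7}:18  {1,2,3,5,6,7}:45  {1,3,4,5,6,7}:180  {2,3,4,5,6,7}:90
  start at 0(a): 315
  start at 1(c): 126
  start at 4(y): 63
sum over floor = 504

504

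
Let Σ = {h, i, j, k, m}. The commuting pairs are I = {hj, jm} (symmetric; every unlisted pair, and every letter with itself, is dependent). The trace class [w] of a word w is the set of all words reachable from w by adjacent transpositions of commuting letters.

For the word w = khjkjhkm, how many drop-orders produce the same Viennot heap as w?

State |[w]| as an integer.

4

piece 0:k — minimal
piece 1:h rests on {0:k}
piece 2:j rests on {0:k}
piece 3:k rests on {1:h, 2:j}
piece 4:j rests on {3:k}
piece 5:h rests on {3:k}
piece 6:k rests on {4:j, 5:h}
piece 7:m rests on {6:k}
minimal pieces: {0:k}
ways to finish when only these pieces remain (= sum over removing one remaining piece with nothing left below it):
  1 left: {7}→1
  2 left: {6,7}→1
  3 left: {4,6,7}→1  {5,6,7}→1
  4 left: {4,5,6,7}→2
  5 left: {3,4,5,6,7}→2
  6 left: {1,3,4,5,6,7}→2  {2,3,4,5,6,7}→2
  placing 0:k first → 4 extensions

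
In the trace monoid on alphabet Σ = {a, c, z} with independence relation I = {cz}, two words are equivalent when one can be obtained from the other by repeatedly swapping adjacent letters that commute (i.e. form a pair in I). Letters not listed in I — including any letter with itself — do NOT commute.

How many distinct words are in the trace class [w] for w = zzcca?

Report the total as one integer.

6

drop 0:z onto floor
drop 1:z onto {0:z}
drop 2:c onto floor
drop 3:c onto {2:c}
drop 4:a onto {1:z, 3:c}
ground layer = {0:z, 2:c}
drop-orders for the pieces not yet dropped (sum over which currently-grounded one goes next):
  1 to go: {4} 1
  2 to go: {1,4} 1  {3,4} 1
  3 to go: {0,1,4} 1  {1,3,4} 2  {2,3,4} 1
  if 0:z drops first: 3 orders
  if 2:c drops first: 3 orders
heap linearizations: 6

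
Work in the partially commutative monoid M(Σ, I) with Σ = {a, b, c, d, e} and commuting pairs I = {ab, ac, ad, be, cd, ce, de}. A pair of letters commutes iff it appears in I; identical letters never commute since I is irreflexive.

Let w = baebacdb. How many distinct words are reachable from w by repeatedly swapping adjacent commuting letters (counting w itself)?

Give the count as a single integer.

0(b) covers ∅
1(a) covers ∅
2(e) covers 1:a
3(b) covers 0:b
4(a) covers 2:e
5(c) covers 3:b
6(d) covers 3:b
7(b) covers 5:c, 6:d
floor of heap: 0:b, 1:a
completions by unplaced set U, small U first (add the entries for U minus each lowest piece of U):
  |U|=1: {4}:1  {7}:1
  |U|=2: {2,4}:1  {4,7}:2  {5,7}:1  {6,7}:1
  |U|=3: {1,2,4}:1  {2,4,7}:3  {4,5,7}:3  {4,6,7}:3  {5,6,7}:2
  |U|=4: {1,2,4,7}:4  {2,4,5,7}:6  {2,4,6,7}:6  {3,5,6,7}:2  {4,5,6,7}:8
  |U|=5: {0,3,5,6,7}:2  {1,2,4,5,7}:10  {1,2,4,6,7}:10  {2,4,5,6,7}:20  {3,4,5,6,7}:10
  |U|=6: {0,3,4,5,6,7}:12  {1,2,4,5,6,7}:40  {2,3,4,5,6,7}:30
  start at 0(b): 70
  start at 1(a): 42
sum over floor = 112

112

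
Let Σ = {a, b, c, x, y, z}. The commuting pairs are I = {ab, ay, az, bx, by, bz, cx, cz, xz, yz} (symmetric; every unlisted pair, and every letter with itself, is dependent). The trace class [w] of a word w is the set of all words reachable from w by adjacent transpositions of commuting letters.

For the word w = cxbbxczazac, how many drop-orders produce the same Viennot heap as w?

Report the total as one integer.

piece 0:c — minimal
piece 1:x — minimal
piece 2:b rests on {0:c}
piece 3:b rests on {2:b}
piece 4:x rests on {1:x}
piece 5:c rests on {3:b}
piece 6:z — minimal
piece 7:a rests on {4:x, 5:c}
piece 8:z rests on {6:z}
piece 9:a rests on {7:a}
piece 10:c rests on {9:a}
minimal pieces: {0:c, 1:x, 6:z}
ways to finish when only these pieces remain (= sum over removing one remaining piece with nothing left below it):
  1 left: {8}→1  {10}→1
  2 left: {6,8}→1  {8,10}→2  {9,10}→1
  3 left: {6,8,10}→3  {7,9,10}→1  {8,9,10}→3
  4 left: {4,7,9,10}→1  {5,7,9,10}→1  {6,8,9,10}→6  {7,8,9,10}→4
  5 left: {1,4,7,9,10}→1  {3,5,7,9,10}→1  {4,5,7,9,10}→2  {4,7,8,9,10}→5  {5,7,8,9,10}→5  {6,7,8,9,10}→10
  6 left: {1,4,5,7,9,10}→3  {1,4,7,8,9,10}→6  {2,3,5,7,9,10}→1  {3,4,5,7,9,10}→3  {3,5,7,8,9,10}→6  {4,5,7,8,9,10}→12  {4,6,7,8,9,10}→15  {5,6,7,8,9,10}→15
  7 left: {0,2,3,5,7,9,10}→1  {1,3,4,5,7,9,10}→6  {1,4,5,7,8,9,10}→21  {1,4,6,7,8,9,10}→21  {2,3,4,5,7,9,10}→4  {2,3,5,7,8,9,10}→7  {3,4,5,7,8,9,10}→21  {3,5,6,7,8,9,10}→21  {4,5,6,7,8,9,10}→42
  8 left: {0,2,3,4,5,7,9,10}→5  {0,2,3,5,7,8,9,10}→8  {1,2,3,4,5,7,9,10}→10  {1,3,4,5,7,8,9,10}→48  {1,4,5,6,7,8,9,10}→84  {2,3,4,5,7,8,9,10}→32  {2,3,5,6,7,8,9,10}→28  {3,4,5,6,7,8,9,10}→84
  9 left: {0,1,2,3,4,5,7,9,10}→15  {0,2,3,4,5,7,8,9,10}→45  {0,2,3,5,6,7,8,9,10}→36  {1,2,3,4,5,7,8,9,10}→90  {1,3,4,5,6,7,8,9,10}→216  {2,3,4,5,6,7,8,9,10}→144
  placing 0:c first → 450 extensions
  placing 1:x first → 225 extensions
  placing 6:z first → 150 extensions
total linear extensions = 825

825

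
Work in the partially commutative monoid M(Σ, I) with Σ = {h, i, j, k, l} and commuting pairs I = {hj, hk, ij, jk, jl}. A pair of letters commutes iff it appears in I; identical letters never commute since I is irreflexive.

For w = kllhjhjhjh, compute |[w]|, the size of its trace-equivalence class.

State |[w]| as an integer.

piece 0:k — minimal
piece 1:l rests on {0:k}
piece 2:l rests on {1:l}
piece 3:h rests on {2:l}
piece 4:j — minimal
piece 5:h rests on {3:h}
piece 6:j rests on {4:j}
piece 7:h rests on {5:h}
piece 8:j rests on {6:j}
piece 9:h rests on {7:h}
minimal pieces: {0:k, 4:j}
ways to finish when only these pieces remain (= sum over removing one remaining piece with nothing left below it):
  1 left: {8}→1  {9}→1
  2 left: {6,8}→1  {7,9}→1  {8,9}→2
  3 left: {4,6,8}→1  {5,7,9}→1  {6,8,9}→3  {7,8,9}→3
  4 left: {3,5,7,9}→1  {4,6,8,9}→4  {5,7,8,9}→4  {6,7,8,9}→6
  5 left: {2,3,5,7,9}→1  {3,5,7,8,9}→5  {4,6,7,8,9}→10  {5,6,7,8,9}→10
  6 left: {1,2,3,5,7,9}→1  {2,3,5,7,8,9}→6  {3,5,6,7,8,9}→15  {4,5,6,7,8,9}→20
  7 left: {0,1,2,3,5,7,9}→1  {1,2,3,5,7,8,9}→7  {2,3,5,6,7,8,9}→21  {3,4,5,6,7,8,9}→35
  8 left: {0,1,2,3,5,7,8,9}→8  {1,2,3,5,6,7,8,9}→28  {2,3,4,5,6,7,8,9}→56
  placing 0:k first → 84 extensions
  placing 4:j first → 36 extensions
total linear extensions = 120

120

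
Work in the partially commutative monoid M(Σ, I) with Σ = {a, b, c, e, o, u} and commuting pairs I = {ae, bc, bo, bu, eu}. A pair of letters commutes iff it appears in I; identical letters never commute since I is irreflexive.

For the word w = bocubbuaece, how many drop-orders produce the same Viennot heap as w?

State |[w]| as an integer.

100

0(b) covers ∅
1(o) covers ∅
2(c) covers 1:o
3(u) covers 2:c
4(b) covers 0:b
5(b) covers 4:b
6(u) covers 3:u
7(a) covers 5:b, 6:u
8(e) covers 2:c, 5:b
9(c) covers 7:a, 8:e
10(e) covers 9:c
floor of heap: 0:b, 1:o
completions by unplaced set U, small U first (add the entries for U minus each lowest piece of U):
  |U|=1: {10}:1
  |U|=2: {9,10}:1
  |U|=3: {7,9,10}:1  {8,9,10}:1
  |U|=4: {6,7,9,10}:1  {7,8,9,10}:2
  |U|=5: {3,6,7,9,10}:1  {5,7,8,9,10}:2  {6,7,8,9,10}:3
  |U|=6: {3,6,7,8,9,10}:4  {4,5,7,8,9,10}:2  {5,6,7,8,9,10}:5
  |U|=7: {0,4,5,7,8,9,10}:2  {2,3,6,7,8,9,10}:4  {3,5,6,7,8,9,10}:9  {4,5,6,7,8,9,10}:7
  |U|=8: {0,4,5,6,7,8,9,10}:9  {1,2,3,6,7,8,9,10}:4  {2,3,5,6,7,8,9,10}:13  {3,4,5,6,7,8,9,10}:16
  |U|=9: {0,3,4,5,6,7,8,9,10}:25  {1,2,3,5,6,7,8,9,10}:17  {2,3,4,5,6,7,8,9,10}:29
  start at 0(b): 46
  start at 1(o): 54
sum over floor = 100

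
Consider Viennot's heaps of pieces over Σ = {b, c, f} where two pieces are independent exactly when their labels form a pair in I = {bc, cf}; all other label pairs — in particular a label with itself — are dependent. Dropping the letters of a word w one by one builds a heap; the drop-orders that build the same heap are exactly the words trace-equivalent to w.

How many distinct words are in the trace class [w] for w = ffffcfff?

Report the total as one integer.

8

#0=f has no predecessor
#1=f depends on [0:f]
#2=f depends on [1:f]
#3=f depends on [2:f]
#4=c has no predecessor
#5=f depends on [3:f]
#6=f depends on [5:f]
#7=f depends on [6:f]
sources: [0:f, 4:c]
N(rest) = Σ N(rest − s) over sources s of rest; N(one piece) = 1:
  size 1 → [4]=1  [7]=1
  size 2 → [4,7]=2  [6,7]=1
  size 3 → [4,6,7]=3  [5,6,7]=1
  size 4 → [3,5,6,7]=1  [4,5,6,7]=4
  size 5 → [2,3,5,6,7]=1  [3,4,5,6,7]=5
  size 6 → [1,2,3,5,6,7]=1  [2,3,4,5,6,7]=6
  first=0(f) contributes 7
  first=4(c) contributes 1
|[w]| = 8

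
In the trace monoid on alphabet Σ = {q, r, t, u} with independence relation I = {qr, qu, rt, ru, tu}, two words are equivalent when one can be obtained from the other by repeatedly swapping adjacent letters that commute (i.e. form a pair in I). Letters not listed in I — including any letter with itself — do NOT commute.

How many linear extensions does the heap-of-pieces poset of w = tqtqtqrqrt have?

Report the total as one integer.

45

piece 0:t — minimal
piece 1:q rests on {0:t}
piece 2:t rests on {1:q}
piece 3:q rests on {2:t}
piece 4:t rests on {3:q}
piece 5:q rests on {4:t}
piece 6:r — minimal
piece 7:q rests on {5:q}
piece 8:r rests on {6:r}
piece 9:t rests on {7:q}
minimal pieces: {0:t, 6:r}
ways to finish when only these pieces remain (= sum over removing one remaining piece with nothing left below it):
  1 left: {8}→1  {9}→1
  2 left: {6,8}→1  {7,9}→1  {8,9}→2
  3 left: {5,7,9}→1  {6,8,9}→3  {7,8,9}→3
  4 left: {4,5,7,9}→1  {5,7,8,9}→4  {6,7,8,9}→6
  5 left: {3,4,5,7,9}→1  {4,5,7,8,9}→5  {5,6,7,8,9}→10
  6 left: {2,3,4,5,7,9}→1  {3,4,5,7,8,9}→6  {4,5,6,7,8,9}→15
  7 left: {1,2,3,4,5,7,9}→1  {2,3,4,5,7,8,9}→7  {3,4,5,6,7,8,9}→21
  8 left: {0,1,2,3,4,5,7,9}→1  {1,2,3,4,5,7,8,9}→8  {2,3,4,5,6,7,8,9}→28
  placing 0:t first → 36 extensions
  placing 6:r first → 9 extensions
total linear extensions = 45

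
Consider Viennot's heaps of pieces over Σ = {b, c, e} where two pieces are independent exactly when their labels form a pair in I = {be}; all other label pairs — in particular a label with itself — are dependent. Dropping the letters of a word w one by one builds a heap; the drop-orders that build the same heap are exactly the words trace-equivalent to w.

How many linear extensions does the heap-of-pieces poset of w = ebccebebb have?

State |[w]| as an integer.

drop 0:e onto floor
drop 1:b onto floor
drop 2:c onto {0:e, 1:b}
drop 3:c onto {2:c}
drop 4:e onto {3:c}
drop 5:b onto {3:c}
drop 6:e onto {4:e}
drop 7:b onto {5:b}
drop 8:b onto {7:b}
ground layer = {0:e, 1:b}
drop-orders for the pieces not yet dropped (sum over which currently-grounded one goes next):
  1 to go: {6} 1  {8} 1
  2 to go: {4,6} 1  {6,8} 2  {7,8} 1
  3 to go: {4,6,8} 3  {5,7,8} 1  {6,7,8} 3
  4 to go: {4,6,7,8} 6  {5,6,7,8} 4
  5 to go: {4,5,6,7,8} 10
  6 to go: {3,4,5,6,7,8} 10
  7 to go: {2,3,4,5,6,7,8} 10
  if 0:e drops first: 10 orders
  if 1:b drops first: 10 orders
heap linearizations: 20

20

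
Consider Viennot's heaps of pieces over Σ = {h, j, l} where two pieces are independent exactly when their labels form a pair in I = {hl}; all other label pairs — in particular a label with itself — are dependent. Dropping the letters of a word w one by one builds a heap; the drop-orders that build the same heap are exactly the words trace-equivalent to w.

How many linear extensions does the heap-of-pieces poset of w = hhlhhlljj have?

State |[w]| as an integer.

35

drop 0:h onto floor
drop 1:h onto {0:h}
drop 2:l onto floor
drop 3:h onto {1:h}
drop 4:h onto {3:h}
drop 5:l onto {2:l}
drop 6:l onto {5:l}
drop 7:j onto {4:h, 6:l}
drop 8:j onto {7:j}
ground layer = {0:h, 2:l}
drop-orders for the pieces not yet dropped (sum over which currently-grounded one goes next):
  1 to go: {8} 1
  2 to go: {7,8} 1
  3 to go: {4,7,8} 1  {6,7,8} 1
  4 to go: {3,4,7,8} 1  {4,6,7,8} 2  {5,6,7,8} 1
  5 to go: {1,3,4,7,8} 1  {2,5,6,7,8} 1  {3,4,6,7,8} 3  {4,5,6,7,8} 3
  6 to go: {0,1,3,4,7,8} 1  {1,3,4,6,7,8} 4  {2,4,5,6,7,8} 4  {3,4,5,6,7,8} 6
  7 to go: {0,1,3,4,6,7,8} 5  {1,3,4,5,6,7,8} 10  {2,3,4,5,6,7,8} 10
  if 0:h drops first: 20 orders
  if 2:l drops first: 15 orders
heap linearizations: 35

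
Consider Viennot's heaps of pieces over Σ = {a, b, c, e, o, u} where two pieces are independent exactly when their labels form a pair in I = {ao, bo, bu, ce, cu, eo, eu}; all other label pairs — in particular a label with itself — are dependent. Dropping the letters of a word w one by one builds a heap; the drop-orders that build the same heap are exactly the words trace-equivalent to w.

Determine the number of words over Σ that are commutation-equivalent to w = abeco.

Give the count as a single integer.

3

drop 0:a onto floor
drop 1:b onto {0:a}
drop 2:e onto {1:b}
drop 3:c onto {1:b}
drop 4:o onto {3:c}
ground layer = {0:a}
drop-orders for the pieces not yet dropped (sum over which currently-grounded one goes next):
  1 to go: {2} 1  {4} 1
  2 to go: {2,4} 2  {3,4} 1
  3 to go: {2,3,4} 3
  if 0:a drops first: 3 orders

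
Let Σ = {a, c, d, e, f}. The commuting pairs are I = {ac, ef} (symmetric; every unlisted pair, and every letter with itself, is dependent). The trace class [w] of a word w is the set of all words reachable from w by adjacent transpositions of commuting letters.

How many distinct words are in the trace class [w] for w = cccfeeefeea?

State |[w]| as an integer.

21

0(c) covers ∅
1(c) covers 0:c
2(c) covers 1:c
3(f) covers 2:c
4(e) covers 2:c
5(e) covers 4:e
6(e) covers 5:e
7(f) covers 3:f
8(e) covers 6:e
9(e) covers 8:e
10(a) covers 7:f, 9:e
floor of heap: 0:c
completions by unplaced set U, small U first (add the entries for U minus each lowest piece of U):
  |U|=1: {10}:1
  |U|=2: {7,10}:1  {9,10}:1
  |U|=3: {3,7,10}:1  {7,9,10}:2  {8,9,10}:1
  |U|=4: {3,7,9,10}:3  {6,8,9,10}:1  {7,8,9,10}:3
  |U|=5: {3,7,8,9,10}:6  {5,6,8,9,10}:1  {6,7,8,9,10}:4
  |U|=6: {3,6,7,8,9,10}:10  {4,5,6,8,9,10}:1  {5,6,7,8,9,10}:5
  |U|=7: {3,5,6,7,8,9,10}:15  {4,5,6,7,8,9,10}:6
  |U|=8: {3,4,5,6,7,8,9,10}:21
  |U|=9: {2,3,4,5,6,7,8,9,10}:21
  start at 0(c): 21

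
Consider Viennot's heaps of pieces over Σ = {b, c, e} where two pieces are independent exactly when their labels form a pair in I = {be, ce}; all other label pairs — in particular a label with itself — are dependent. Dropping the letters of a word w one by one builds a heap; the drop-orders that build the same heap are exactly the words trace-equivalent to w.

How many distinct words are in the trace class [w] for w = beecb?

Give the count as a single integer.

10

piece 0:b — minimal
piece 1:e — minimal
piece 2:e rests on {1:e}
piece 3:c rests on {0:b}
piece 4:b rests on {3:c}
minimal pieces: {0:b, 1:e}
ways to finish when only these pieces remain (= sum over removing one remaining piece with nothing left below it):
  1 left: {2}→1  {4}→1
  2 left: {1,2}→1  {2,4}→2  {3,4}→1
  3 left: {0,3,4}→1  {1,2,4}→3  {2,3,4}→3
  placing 0:b first → 6 extensions
  placing 1:e first → 4 extensions
total linear extensions = 10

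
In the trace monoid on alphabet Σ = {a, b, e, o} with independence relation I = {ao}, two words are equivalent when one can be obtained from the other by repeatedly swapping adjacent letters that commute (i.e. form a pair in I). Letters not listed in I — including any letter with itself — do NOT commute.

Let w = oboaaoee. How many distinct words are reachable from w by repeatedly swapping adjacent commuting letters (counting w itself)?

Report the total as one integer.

#0=o has no predecessor
#1=b depends on [0:o]
#2=o depends on [1:b]
#3=a depends on [1:b]
#4=a depends on [3:a]
#5=o depends on [2:o]
#6=e depends on [4:a, 5:o]
#7=e depends on [6:e]
sources: [0:o]
N(rest) = Σ N(rest − s) over sources s of rest; N(one piece) = 1:
  size 1 → [7]=1
  size 2 → [6,7]=1
  size 3 → [4,6,7]=1  [5,6,7]=1
  size 4 → [2,5,6,7]=1  [3,4,6,7]=1  [4,5,6,7]=2
  size 5 → [2,4,5,6,7]=3  [3,4,5,6,7]=3
  size 6 → [2,3,4,5,6,7]=6
  first=0(o) contributes 6

6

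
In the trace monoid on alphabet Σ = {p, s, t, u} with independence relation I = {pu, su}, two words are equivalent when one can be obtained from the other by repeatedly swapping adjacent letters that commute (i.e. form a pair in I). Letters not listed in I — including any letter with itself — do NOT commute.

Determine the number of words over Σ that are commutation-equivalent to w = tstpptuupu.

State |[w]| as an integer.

0(t) covers ∅
1(s) covers 0:t
2(t) covers 1:s
3(p) covers 2:t
4(p) covers 3:p
5(t) covers 4:p
6(u) covers 5:t
7(u) covers 6:u
8(p) covers 5:t
9(u) covers 7:u
floor of heap: 0:t
completions by unplaced set U, small U first (add the entries for U minus each lowest piece of U):
  |U|=1: {8}:1  {9}:1
  |U|=2: {7,9}:1  {8,9}:2
  |U|=3: {6,7,9}:1  {7,8,9}:3
  |U|=4: {6,7,8,9}:4
  |U|=5: {5,6,7,8,9}:4
  |U|=6: {4,5,6,7,8,9}:4
  |U|=7: {3,4,5,6,7,8,9}:4
  |U|=8: {2,3,4,5,6,7,8,9}:4
  start at 0(t): 4

4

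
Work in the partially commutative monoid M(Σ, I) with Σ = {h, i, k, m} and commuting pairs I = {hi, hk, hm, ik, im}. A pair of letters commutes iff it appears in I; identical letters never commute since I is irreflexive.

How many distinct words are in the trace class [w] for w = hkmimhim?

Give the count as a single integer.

drop 0:h onto floor
drop 1:k onto floor
drop 2:m onto {1:k}
drop 3:i onto floor
drop 4:m onto {2:m}
drop 5:h onto {0:h}
drop 6:i onto {3:i}
drop 7:m onto {4:m}
ground layer = {0:h, 1:k, 3:i}
drop-orders for the pieces not yet dropped (sum over which currently-grounded one goes next):
  1 to go: {5} 1  {6} 1  {7} 1
  2 to go: {0,5} 1  {3,6} 1  {4,7} 1  {5,6} 2  {5,7} 2  {6,7} 2
  3 to go: {0,5,6} 3  {0,5,7} 3  {2,4,7} 1  {3,5,6} 3  {3,6,7} 3  {4,5,7} 3  {4,6,7} 3  {5,6,7} 6
  4 to go: {0,3,5,6} 6  {0,4,5,7} 6  {0,5,6,7} 12  {1,2,4,7} 1  {2,4,5,7} 4  {2,4,6,7} 4  {3,4,6,7} 6  {3,5,6,7} 12  {4,5,6,7} 12
  5 to go: {0,2,4,5,7} 10  {0,3,5,6,7} 30  {0,4,5,6,7} 30  {1,2,4,5,7} 5  {1,2,4,6,7} 5  {2,3,4,6,7} 10  {2,4,5,6,7} 20  {3,4,5,6,7} 30
  6 to go: {0,1,2,4,5,7} 15  {0,2,4,5,6,7} 60  {0,3,4,5,6,7} 90  {1,2,3,4,6,7} 15  {1,2,4,5,6,7} 30  {2,3,4,5,6,7} 60
  if 0:h drops first: 105 orders
  if 1:k drops first: 210 orders
  if 3:i drops first: 105 orders
heap linearizations: 420

420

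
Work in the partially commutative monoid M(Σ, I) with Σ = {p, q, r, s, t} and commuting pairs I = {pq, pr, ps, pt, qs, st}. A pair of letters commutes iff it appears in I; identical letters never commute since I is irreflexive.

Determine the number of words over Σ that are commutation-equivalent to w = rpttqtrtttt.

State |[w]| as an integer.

drop 0:r onto floor
drop 1:p onto floor
drop 2:t onto {0:r}
drop 3:t onto {2:t}
drop 4:q onto {3:t}
drop 5:t onto {4:q}
drop 6:r onto {5:t}
drop 7:t onto {6:r}
drop 8:t onto {7:t}
drop 9:t onto {8:t}
drop 10:t onto {9:t}
ground layer = {0:r, 1:p}
drop-orders for the pieces not yet dropped (sum over which currently-grounded one goes next):
  1 to go: {1} 1  {10} 1
  2 to go: {1,10} 2  {9,10} 1
  3 to go: {1,9,10} 3  {8,9,10} 1
  4 to go: {1,8,9,10} 4  {7,8,9,10} 1
  5 to go: {1,7,8,9,10} 5  {6,7,8,9,10} 1
  6 to go: {1,6,7,8,9,10} 6  {5,6,7,8,9,10} 1
  7 to go: {1,5,6,7,8,9,10} 7  {4,5,6,7,8,9,10} 1
  8 to go: {1,4,5,6,7,8,9,10} 8  {3,4,5,6,7,8,9,10} 1
  9 to go: {1,3,4,5,6,7,8,9,10} 9  {2,3,4,5,6,7,8,9,10} 1
  if 0:r drops first: 10 orders
  if 1:p drops first: 1 orders
heap linearizations: 11

11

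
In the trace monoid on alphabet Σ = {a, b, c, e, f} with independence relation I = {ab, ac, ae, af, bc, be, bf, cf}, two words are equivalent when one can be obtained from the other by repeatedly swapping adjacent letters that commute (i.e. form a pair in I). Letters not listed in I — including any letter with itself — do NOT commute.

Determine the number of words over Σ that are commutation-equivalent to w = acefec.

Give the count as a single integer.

drop 0:a onto floor
drop 1:c onto floor
drop 2:e onto {1:c}
drop 3:f onto {2:e}
drop 4:e onto {3:f}
drop 5:c onto {4:e}
ground layer = {0:a, 1:c}
drop-orders for the pieces not yet dropped (sum over which currently-grounded one goes next):
  1 to go: {0} 1  {5} 1
  2 to go: {0,5} 2  {4,5} 1
  3 to go: {0,4,5} 3  {3,4,5} 1
  4 to go: {0,3,4,5} 4  {2,3,4,5} 1
  if 0:a drops first: 1 orders
  if 1:c drops first: 5 orders
heap linearizations: 6

6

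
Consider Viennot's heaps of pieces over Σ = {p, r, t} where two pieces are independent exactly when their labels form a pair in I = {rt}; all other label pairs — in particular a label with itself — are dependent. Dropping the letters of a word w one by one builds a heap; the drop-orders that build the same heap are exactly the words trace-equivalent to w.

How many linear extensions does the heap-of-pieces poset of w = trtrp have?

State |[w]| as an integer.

0(t) covers ∅
1(r) covers ∅
2(t) covers 0:t
3(r) covers 1:r
4(p) covers 2:t, 3:r
floor of heap: 0:t, 1:r
completions by unplaced set U, small U first (add the entries for U minus each lowest piece of U):
  |U|=1: {4}:1
  |U|=2: {2,4}:1  {3,4}:1
  |U|=3: {0,2,4}:1  {1,3,4}:1  {2,3,4}:2
  start at 0(t): 3
  start at 1(r): 3
sum over floor = 6

6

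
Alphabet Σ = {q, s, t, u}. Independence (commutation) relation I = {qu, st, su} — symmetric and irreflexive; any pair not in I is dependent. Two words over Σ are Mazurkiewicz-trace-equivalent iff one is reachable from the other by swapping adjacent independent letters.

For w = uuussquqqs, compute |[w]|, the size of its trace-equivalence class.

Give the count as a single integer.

#0=u has no predecessor
#1=u depends on [0:u]
#2=u depends on [1:u]
#3=s has no predecessor
#4=s depends on [3:s]
#5=q depends on [4:s]
#6=u depends on [2:u]
#7=q depends on [5:q]
#8=q depends on [7:q]
#9=s depends on [8:q]
sources: [0:u, 3:s]
N(rest) = Σ N(rest − s) over sources s of rest; N(one piece) = 1:
  size 1 → [6]=1  [9]=1
  size 2 → [2,6]=1  [6,9]=2  [8,9]=1
  size 3 → [1,2,6]=1  [2,6,9]=3  [6,8,9]=3  [7,8,9]=1
  size 4 → [0,1,2,6]=1  [1,2,6,9]=4  [2,6,8,9]=6  [5,7,8,9]=1  [6,7,8,9]=4
  size 5 → [0,1,2,6,9]=5  [1,2,6,8,9]=10  [2,6,7,8,9]=10  [4,5,7,8,9]=1  [5,6,7,8,9]=5
  size 6 → [0,1,2,6,8,9]=15  [1,2,6,7,8,9]=20  [2,5,6,7,8,9]=15  [3,4,5,7,8,9]=1  [4,5,6,7,8,9]=6
  size 7 → [0,1,2,6,7,8,9]=35  [1,2,5,6,7,8,9]=35  [2,4,5,6,7,8,9]=21  [3,4,5,6,7,8,9]=7
  size 8 → [0,1,2,5,6,7,8,9]=70  [1,2,4,5,6,7,8,9]=56  [2,3,4,5,6,7,8,9]=28
  first=0(u) contributes 84
  first=3(s) contributes 126
|[w]| = 210

210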